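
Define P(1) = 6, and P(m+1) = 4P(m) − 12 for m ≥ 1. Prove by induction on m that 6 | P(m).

Base case: P(1) = 6 = 6·1, so 6 | P(1).
Assume 6 | P(k), so P(k) = 6t for some integer t.
Then P(k+1) = 4P(k) − 12 = 4·(6t) − 12 = 6(4t − 2), so 6 | P(k+1).
This completes the inductive step, so 6 | P(m) for all m ≥ 1.

6 | P(m)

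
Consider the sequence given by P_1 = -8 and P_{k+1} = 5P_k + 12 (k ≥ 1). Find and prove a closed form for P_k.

Claim: P_k = -5^k − 3.

Base case: P_1 = -8, and -5^1 − 3 = -5 − 3 = -8.
Assume P_m = -5^m − 3 for some m ≥ 1.
Then P_{m+1} = 5P_m + 12 = 5·(-5^m − 3) + 12 = -5^{m+1} − 15 + 12 = -5^{m+1} − 3.
By induction, P_k = -5^k − 3 for all k ≥ 1.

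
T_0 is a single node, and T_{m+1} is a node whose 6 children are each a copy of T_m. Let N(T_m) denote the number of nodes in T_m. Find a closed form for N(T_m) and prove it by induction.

Claim: N(T_m) = (6^{m+1} − 1)/5.

Base case: N(T_0) = 1, and (6^{0+1} − 1)/5 = 1.
Assume N(T_j) = (6^{j+1} − 1)/5.
Then N(T_{j+1}) = 1 + 6N(T_j) = 1 + 6·(6^{j+1} − 1)/5 = 1 + (6^{j+2} − 6)/5 = (5 + 6^{j+2} − 6)/5 = (6^{j+2} − 1)/5.
Hence N(T_m) = (6^{m+1} − 1)/5 for every m ≥ 0, by induction.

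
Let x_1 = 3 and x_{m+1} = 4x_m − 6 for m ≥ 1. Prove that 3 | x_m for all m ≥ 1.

Base case: x_1 = 3 = 3·1, so 3 | x_1.
Assume 3 | x_j, so x_j = 3t for some integer t.
Then x_{j+1} = 4x_j − 6 = 4·(3t) − 6 = 3(4t − 2), so 3 | x_{j+1}.
So the property holds for j+1, and by induction 3 | x_m for all m ≥ 1.

3 | x_m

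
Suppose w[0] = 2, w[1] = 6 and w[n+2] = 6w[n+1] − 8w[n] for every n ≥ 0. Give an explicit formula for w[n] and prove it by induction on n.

Claim: w[n] = 4^n + 2^n.

Base cases: w[0] = 2 and 4^0 + 2^0 = 2; w[1] = 6 and 4^1 + 2^1 = 6.
Assume w[j] = 4^j + 2^j for all 0 ≤ j ≤ m, where m ≥ 1.
Then w[m+1] = 6w[m] − 8w[m−1] = 6·(4^m + 2^m) − 8·(4^{m−1} + 2^{m−1}) = (6·4 − 8)4^{m−1} + (6·2 − 8)2^{m−1} = 16·4^{m−1} + 4·2^{m−1} = 4^{m+1} + 2^{m+1}.
So the formula holds for m+1, and by strong induction w[n] = 4^n + 2^n for all n ≥ 0.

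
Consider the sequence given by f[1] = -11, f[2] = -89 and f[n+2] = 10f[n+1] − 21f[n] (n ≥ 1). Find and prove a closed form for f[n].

Claim: f[n] = 3^n − 2·7^n.

Base cases: f[1] = -11 and 3^1 − 2·7^1 = -11; f[2] = -89 and 3^2 − 2·7^2 = -89.
Assume f[j] = 3^j − 2·7^j for all 1 ≤ j ≤ k, where k ≥ 2.
Then f[k+1] = 10f[k] − 21f[k−1] = 10·(3^k − 2·7^k) − 21·(3^{k−1} − 2·7^{k−1}) = (10·3 − 21)3^{k−1} − 2·(10·7 − 21)7^{k−1} = 9·3^{k−1} − 98·7^{k−1} = 3^{k+1} − 2·7^{k+1}.
By strong induction, f[n] = 3^n − 2·7^n for all n ≥ 1.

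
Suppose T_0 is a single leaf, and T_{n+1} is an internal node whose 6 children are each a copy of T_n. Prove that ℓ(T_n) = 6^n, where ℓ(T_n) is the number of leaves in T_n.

Base case: ℓ(T_0) = 1, and 6^0 = 1.
Assume ℓ(T_k) = 6^k.
Then ℓ(T_{k+1}) = 6·ℓ(T_k) = 6·6^k = 6^{k+1}.
Hence ℓ(T_n) = 6^n for every n ≥ 0, by induction.

ℓ(T_n) = 6^n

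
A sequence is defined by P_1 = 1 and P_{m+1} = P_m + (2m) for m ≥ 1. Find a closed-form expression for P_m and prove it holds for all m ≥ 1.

Claim: P_m = m^2 − m + 1.

Base case: P_1 = 1, and 1^2 − 1 + 1 = 1.
Assume P_k = k^2 − k + 1.
Then P_{k+1} = P_k + (2k) = (k^2 − k + 1) + (2k) = k^2 + k + 1,
and (k+1)^2 − (k+1) + 1 = k^2 + k + 1.
By induction, P_m = m^2 − m + 1 for all m ≥ 1.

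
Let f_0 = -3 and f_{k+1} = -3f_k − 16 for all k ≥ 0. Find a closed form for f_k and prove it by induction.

Claim: f_k = (-3)^k − 4.

Base case: f_0 = -3, and (-3)^0 − 4 = 1 − 4 = -3.
Assume f_r = (-3)^r − 4 for some r ≥ 0.
Then f_{r+1} = -3f_r − 16 = -3·((-3)^r − 4) − 16 = -3·(-3)^r + 12 − 16 = (-3)^{r+1} − 4.
This completes the inductive step, so f_k = (-3)^k − 4 for all k ≥ 0.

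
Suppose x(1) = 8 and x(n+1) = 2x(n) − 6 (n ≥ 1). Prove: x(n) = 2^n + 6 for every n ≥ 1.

Base case: x(1) = 8, and 2^1 + 6 = 2 + 6 = 8.
Assume x(j) = 2^j + 6 for some j ≥ 1.
Then x(j+1) = 2x(j) − 6 = 2·(2^j + 6) − 6 = 2^{j+1} + 12 − 6 = 2^{j+1} + 6.
By induction, x(n) = 2^n + 6 for all n ≥ 1.

x(n) = 2^n + 6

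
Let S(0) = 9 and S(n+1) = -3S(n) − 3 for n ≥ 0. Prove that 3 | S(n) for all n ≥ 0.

Base case: S(0) = 9 = 3·3, so 3 | S(0).
Assume 3 | S(k), so S(k) = 3t for some integer t.
Then S(k+1) = -3S(k) − 3 = -3·(3t) − 3 = 3(-3t − 1), so 3 | S(k+1).
By induction, 3 | S(n) for all n ≥ 0.

3 | S(n)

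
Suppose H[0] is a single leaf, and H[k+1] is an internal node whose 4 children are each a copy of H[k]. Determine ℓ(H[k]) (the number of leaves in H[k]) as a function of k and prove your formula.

Claim: ℓ(H[k]) = 4^k.

Base case: ℓ(H[0]) = 1, and 4^0 = 1.
Assume ℓ(H[r]) = 4^r.
Then ℓ(H[r+1]) = 4·ℓ(H[r]) = 4·4^r = 4^{r+1}.
By induction, ℓ(H[k]) = 4^k for all k ≥ 0.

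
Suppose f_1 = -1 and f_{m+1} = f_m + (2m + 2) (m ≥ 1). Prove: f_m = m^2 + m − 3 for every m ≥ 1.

Base case: f_1 = -1, and 1^2 + 1 − 3 = -1.
Assume f_j = j^2 + j − 3.
Then f_{j+1} = f_j + (2j + 2) = (j^2 + j − 3) + (2j + 2) = j^2 + 3j − 1,
and (j+1)^2 + (j+1) − 3 = j^2 + 3j − 1.
By induction, f_m = m^2 + m − 3 for all m ≥ 1.

f_m = m^2 + m − 3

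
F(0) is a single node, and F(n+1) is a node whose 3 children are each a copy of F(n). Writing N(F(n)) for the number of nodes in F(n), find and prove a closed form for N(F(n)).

Claim: N(F(n)) = (3^{n+1} − 1)/2.

Base case: N(F(0)) = 1, and (3^{0+1} − 1)/2 = 1.
Assume N(F(r)) = (3^{r+1} − 1)/2.
Then N(F(r+1)) = 1 + 3N(F(r)) = 1 + 3·(3^{r+1} − 1)/2 = 1 + (3^{r+2} − 3)/2 = (2 + 3^{r+2} − 3)/2 = (3^{r+2} − 1)/2.
This completes the inductive step, so N(F(n)) = (3^{n+1} − 1)/2 for all n ≥ 0.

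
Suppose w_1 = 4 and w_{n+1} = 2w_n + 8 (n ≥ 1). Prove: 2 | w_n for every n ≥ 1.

Base case: w_1 = 4 = 2·2, so 2 | w_1.
Assume 2 | w_j, so w_j = 2t for some integer t.
Then w_{j+1} = 2w_j + 8 = 2·(2t) + 8 = 2(2t + 4), so 2 | w_{j+1}.
Hence 2 | w_n for every n ≥ 1, by induction.

2 | w_n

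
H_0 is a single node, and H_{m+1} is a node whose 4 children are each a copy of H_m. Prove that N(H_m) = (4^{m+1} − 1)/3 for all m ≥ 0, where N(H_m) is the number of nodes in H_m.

Base case: N(H_0) = 1, and (4^{0+1} − 1)/3 = 1.
Assume N(H_j) = (4^{j+1} − 1)/3.
Then N(H_{j+1}) = 1 + 4N(H_j) = 1 + 4·(4^{j+1} − 1)/3 = 1 + (4^{j+2} − 4)/3 = (3 + 4^{j+2} − 4)/3 = (4^{j+2} − 1)/3.
So the formula holds for j+1, and by induction N(H_m) = (4^{m+1} − 1)/3 for all m ≥ 0.

N(H_m) = (4^{m+1} − 1)/3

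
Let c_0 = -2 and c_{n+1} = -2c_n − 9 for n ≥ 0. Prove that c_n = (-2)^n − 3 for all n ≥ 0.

Base case: c_0 = -2, and (-2)^0 − 3 = 1 − 3 = -2.
Assume c_r = (-2)^r − 3 for some r ≥ 0.
Then c_{r+1} = -2c_r − 9 = -2·((-2)^r − 3) − 9 = -2·(-2)^r + 6 − 9 = (-2)^{r+1} − 3.
This completes the inductive step, so c_n = (-2)^n − 3 for all n ≥ 0.

c_n = (-2)^n − 3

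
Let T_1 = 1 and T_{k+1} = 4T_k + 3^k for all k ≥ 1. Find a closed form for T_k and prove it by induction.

Claim: T_k = 4^k − 3^k.

Base case: T_1 = 1, and 4^1 − 3^1 = 4 − 3 = 1.
Assume T_j = 4^j − 3^j for some j ≥ 1.
Then T_{j+1} = 4T_j + 3^j = 4·(4^j − 3^j) + 3^j = 4^{j+1} − 4·3^j + 3^j = 4^{j+1} − 3·3^j = 4^{j+1} − 3^{j+1}.
So the formula holds for j+1, and by induction T_k = 4^k − 3^k for all k ≥ 1.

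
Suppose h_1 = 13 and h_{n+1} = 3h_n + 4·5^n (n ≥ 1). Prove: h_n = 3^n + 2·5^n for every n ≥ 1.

Base case: h_1 = 13, and 3^1 + 2·5^1 = 3 + 10 = 13.
Assume h_k = 3^k + 2·5^k for some k ≥ 1.
Then h_{k+1} = 3h_k + 4·5^k = 3·(3^k + 2·5^k) + 4·5^k = 3^{k+1} + 6·5^k + 4·5^k = 3^{k+1} + 10·5^k = 3^{k+1} + 2·5^{k+1}.
This completes the inductive step, so h_n = 3^n + 2·5^n for all n ≥ 1.

h_n = 3^n + 2·5^n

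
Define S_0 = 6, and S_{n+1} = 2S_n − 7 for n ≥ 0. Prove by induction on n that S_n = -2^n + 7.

Base case: S_0 = 6, and -2^0 + 7 = -1 + 7 = 6.
Assume S_r = -2^r + 7 for some r ≥ 0.
Then S_{r+1} = 2S_r − 7 = 2·(-2^r + 7) − 7 = -2^{r+1} + 14 − 7 = -2^{r+1} + 7.
This completes the inductive step, so S_n = -2^n + 7 for all n ≥ 0.

S_n = -2^n + 7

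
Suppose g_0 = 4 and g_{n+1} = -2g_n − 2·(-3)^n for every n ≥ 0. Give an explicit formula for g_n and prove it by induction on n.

Claim: g_n = 2·(-2)^n + 2·(-3)^n.

Base case: g_0 = 4, and 2·(-2)^0 + 2·(-3)^0 = 2 + 2 = 4.
Assume g_r = 2·(-2)^r + 2·(-3)^r for some r ≥ 0.
Then g_{r+1} = -2g_r − 2·(-3)^r = -2·(2·(-2)^r + 2·(-3)^r) − 2·(-3)^r = 2·(-2)^{r+1} − 4·(-3)^r − 2·(-3)^r = 2·(-2)^{r+1} − 6·(-3)^r = 2·(-2)^{r+1} + 2·(-3)^{r+1}.
By induction, g_n = 2·(-2)^n + 2·(-3)^n for all n ≥ 0.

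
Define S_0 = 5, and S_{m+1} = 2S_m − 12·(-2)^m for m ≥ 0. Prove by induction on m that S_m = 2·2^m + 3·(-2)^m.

Base case: S_0 = 5, and 2·2^0 + 3·(-2)^0 = 2 + 3 = 5.
Assume S_k = 2·2^k + 3·(-2)^k for some k ≥ 0.
Then S_{k+1} = 2S_k − 12·(-2)^k = 2·(2·2^k + 3·(-2)^k) − 12·(-2)^k = 2·2^{k+1} + 6·(-2)^k − 12·(-2)^k = 2·2^{k+1} − 6·(-2)^k = 2·2^{k+1} + 3·(-2)^{k+1}.
By induction, S_m = 2·2^m + 3·(-2)^m for all m ≥ 0.

S_m = 2·2^m + 3·(-2)^m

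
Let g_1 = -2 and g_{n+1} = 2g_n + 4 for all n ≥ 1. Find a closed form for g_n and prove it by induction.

Claim: g_n = 2^n − 4.

Base case: g_1 = -2, and 2^1 − 4 = 2 − 4 = -2.
Assume g_k = 2^k − 4 for some k ≥ 1.
Then g_{k+1} = 2g_k + 4 = 2·(2^k − 4) + 4 = 2^{k+1} − 8 + 4 = 2^{k+1} − 4.
This completes the inductive step, so g_n = 2^n − 4 for all n ≥ 1.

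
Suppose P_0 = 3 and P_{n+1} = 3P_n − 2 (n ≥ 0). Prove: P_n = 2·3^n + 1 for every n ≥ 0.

Base case: P_0 = 3, and 2·3^0 + 1 = 2 + 1 = 3.
Assume P_r = 2·3^r + 1 for some r ≥ 0.
Then P_{r+1} = 3P_r − 2 = 3·(2·3^r + 1) − 2 = 6·3^r + 3 − 2 = 2·3^{r+1} + 1.
So the formula holds for r+1, and by induction P_n = 2·3^n + 1 for all n ≥ 0.

P_n = 2·3^n + 1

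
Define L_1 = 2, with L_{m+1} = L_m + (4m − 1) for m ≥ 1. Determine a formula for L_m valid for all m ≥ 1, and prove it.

Claim: L_m = 2m^2 − 3m + 3.

Base case: L_1 = 2, and 2·1^2 − 3·1 + 3 = 2.
Assume L_r = 2r^2 − 3r + 3.
Then L_{r+1} = L_r + (4r − 1) = (2r^2 − 3r + 3) + (4r − 1) = 2r^2 + r + 2,
and 2·(r+1)^2 − 3·(r+1) + 3 = 2r^2 + r + 2.
Hence L_m = 2m^2 − 3m + 3 for every m ≥ 1, by induction.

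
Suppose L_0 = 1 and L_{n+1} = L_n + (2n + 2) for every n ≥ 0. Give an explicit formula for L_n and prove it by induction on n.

Claim: L_n = n^2 + n + 1.

Base case: L_0 = 1, and 0^2 + 0 + 1 = 1.
Assume L_j = j^2 + j + 1.
Then L_{j+1} = L_j + (2j + 2) = (j^2 + j + 1) + (2j + 2) = j^2 + 3j + 3,
and (j+1)^2 + (j+1) + 1 = j^2 + 3j + 3.
Hence L_n = n^2 + n + 1 for every n ≥ 0, by induction.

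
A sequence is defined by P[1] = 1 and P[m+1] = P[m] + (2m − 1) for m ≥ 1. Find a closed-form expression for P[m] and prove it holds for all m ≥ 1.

Claim: P[m] = m^2 − 2m + 2.

Base case: P[1] = 1, and 1^2 − 2·1 + 2 = 1.
Assume P[r] = r^2 − 2r + 2.
Then P[r+1] = P[r] + (2r − 1) = (r^2 − 2r + 2) + (2r − 1) = r^2 + 1,
and (r+1)^2 − 2·(r+1) + 2 = r^2 + 1.
Hence P[m] = m^2 − 2m + 2 for every m ≥ 1, by induction.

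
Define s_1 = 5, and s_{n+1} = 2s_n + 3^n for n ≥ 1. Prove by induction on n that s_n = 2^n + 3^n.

Base case: s_1 = 5, and 2^1 + 3^1 = 2 + 3 = 5.
Assume s_j = 2^j + 3^j for some j ≥ 1.
Then s_{j+1} = 2s_j + 3^j = 2·(2^j + 3^j) + 3^j = 2^{j+1} + 2·3^j + 3^j = 2^{j+1} + 3·3^j = 2^{j+1} + 3^{j+1}.
Hence s_n = 2^n + 3^n for every n ≥ 1, by induction.

s_n = 2^n + 3^n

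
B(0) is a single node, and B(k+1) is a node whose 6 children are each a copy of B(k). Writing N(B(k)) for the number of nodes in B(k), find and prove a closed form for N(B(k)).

Claim: N(B(k)) = (6^{k+1} − 1)/5.

Base case: N(B(0)) = 1, and (6^{0+1} − 1)/5 = 1.
Assume N(B(j)) = (6^{j+1} − 1)/5.
Then N(B(j+1)) = 1 + 6N(B(j)) = 1 + 6·(6^{j+1} − 1)/5 = 1 + (6^{j+2} − 6)/5 = (5 + 6^{j+2} − 6)/5 = (6^{j+2} − 1)/5.
This completes the inductive step, so N(B(k)) = (6^{k+1} − 1)/5 for all k ≥ 0.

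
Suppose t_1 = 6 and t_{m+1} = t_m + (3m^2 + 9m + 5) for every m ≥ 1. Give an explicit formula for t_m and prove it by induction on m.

Claim: t_m = m^3 + 3m^2 + m + 1.

Base case: t_1 = 6, and 1^3 + 3·1^2 + 1 + 1 = 6.
Assume t_k = k^3 + 3k^2 + k + 1.
Then t_{k+1} = t_k + (3k^2 + 9k + 5) = (k^3 + 3k^2 + k + 1) + (3k^2 + 9k + 5) = k^3 + 6k^2 + 10k + 6,
and (k+1)^3 + 3·(k+1)^2 + (k+1) + 1 = k^3 + 6k^2 + 10k + 6.
Hence t_m = m^3 + 3m^2 + m + 1 for every m ≥ 1, by induction.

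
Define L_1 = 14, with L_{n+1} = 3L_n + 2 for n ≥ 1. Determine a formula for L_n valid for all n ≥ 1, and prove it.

Claim: L_n = 5·3^n − 1.

Base case: L_1 = 14, and 5·3^1 − 1 = 15 − 1 = 14.
Assume L_m = 5·3^m − 1 for some m ≥ 1.
Then L_{m+1} = 3L_m + 2 = 3·(5·3^m − 1) + 2 = 15·3^m − 3 + 2 = 5·3^{m+1} − 1.
Hence L_n = 5·3^n − 1 for every n ≥ 1, by induction.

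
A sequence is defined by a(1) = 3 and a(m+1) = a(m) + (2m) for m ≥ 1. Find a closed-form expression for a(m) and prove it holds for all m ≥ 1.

Claim: a(m) = m^2 − m + 3.

Base case: a(1) = 3, and 1^2 − 1 + 3 = 3.
Assume a(k) = k^2 − k + 3.
Then a(k+1) = a(k) + (2k) = (k^2 − k + 3) + (2k) = k^2 + k + 3,
and (k+1)^2 − (k+1) + 3 = k^2 + k + 3.
By induction, a(m) = m^2 − m + 3 for all m ≥ 1.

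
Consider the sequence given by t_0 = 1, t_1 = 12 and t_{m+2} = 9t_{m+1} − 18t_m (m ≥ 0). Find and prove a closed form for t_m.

Claim: t_m = 3·6^m − 2·3^m.

Base cases: t_0 = 1 and 3·6^0 − 2·3^0 = 1; t_1 = 12 and 3·6^1 − 2·3^1 = 12.
Assume t_j = 3·6^j − 2·3^j for all 0 ≤ j ≤ r, where r ≥ 1.
Then t_{r+1} = 9t_r − 18t_{r−1} = 9·(3·6^r − 2·3^r) − 18·(3·6^{r−1} − 2·3^{r−1}) = 3·(9·6 − 18)6^{r−1} − 2·(9·3 − 18)3^{r−1} = 108·6^{r−1} − 18·3^{r−1} = 3·6^{r+1} − 2·3^{r+1}.
By strong induction, t_m = 3·6^m − 2·3^m for all m ≥ 0.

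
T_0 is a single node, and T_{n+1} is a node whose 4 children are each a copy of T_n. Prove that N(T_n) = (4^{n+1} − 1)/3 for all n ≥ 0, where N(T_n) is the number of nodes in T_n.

Base case: N(T_0) = 1, and (4^{0+1} − 1)/3 = 1.
Assume N(T_m) = (4^{m+1} − 1)/3.
Then N(T_{m+1}) = 1 + 4N(T_m) = 1 + 4·(4^{m+1} − 1)/3 = 1 + (4^{m+2} − 4)/3 = (3 + 4^{m+2} − 4)/3 = (4^{m+2} − 1)/3.
Hence N(T_n) = (4^{n+1} − 1)/3 for every n ≥ 0, by induction.

N(T_n) = (4^{n+1} − 1)/3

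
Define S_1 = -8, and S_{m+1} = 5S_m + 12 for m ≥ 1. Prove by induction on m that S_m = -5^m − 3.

Base case: S_1 = -8, and -5^1 − 3 = -5 − 3 = -8.
Assume S_r = -5^r − 3 for some r ≥ 1.
Then S_{r+1} = 5S_r + 12 = 5·(-5^r − 3) + 12 = -5^{r+1} − 15 + 12 = -5^{r+1} − 3.
So the formula holds for r+1, and by induction S_m = -5^m − 3 for all m ≥ 1.

S_m = -5^m − 3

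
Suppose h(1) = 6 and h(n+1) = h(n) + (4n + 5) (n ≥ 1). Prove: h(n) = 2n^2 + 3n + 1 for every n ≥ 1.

Base case: h(1) = 6, and 2·1^2 + 3·1 + 1 = 6.
Assume h(r) = 2r^2 + 3r + 1.
Then h(r+1) = h(r) + (4r + 5) = (2r^2 + 3r + 1) + (4r + 5) = 2r^2 + 7r + 6,
and 2·(r+1)^2 + 3·(r+1) + 1 = 2r^2 + 7r + 6.
This completes the inductive step, so h(n) = 2n^2 + 3n + 1 for all n ≥ 1.

h(n) = 2n^2 + 3n + 1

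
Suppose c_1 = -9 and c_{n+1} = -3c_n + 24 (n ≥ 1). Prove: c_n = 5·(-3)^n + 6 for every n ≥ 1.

Base case: c_1 = -9, and 5·(-3)^1 + 6 = -15 + 6 = -9.
Assume c_j = 5·(-3)^j + 6 for some j ≥ 1.
Then c_{j+1} = -3c_j + 24 = -3·(5·(-3)^j + 6) + 24 = -15·(-3)^j − 18 + 24 = 5·(-3)^{j+1} + 6.
By induction, c_n = 5·(-3)^n + 6 for all n ≥ 1.

c_n = 5·(-3)^n + 6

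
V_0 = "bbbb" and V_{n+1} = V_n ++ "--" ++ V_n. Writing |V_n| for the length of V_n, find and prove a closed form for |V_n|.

Claim: |V_n| = 6·2^n − 2.

Base case: |V_0| = 4, and 6·2^0 − 2 = 4.
Assume |V_m| = 6·2^m − 2.
Then |V_{m+1}| = |V_m| + 2 + |V_m| = 2|V_m| + 2 = 2(6·2^m − 2) + 2 = 6·2^{m+1} − 4 + 2 = 6·2^{m+1} − 2.
By induction, |V_n| = 6·2^n − 2 for all n ≥ 0.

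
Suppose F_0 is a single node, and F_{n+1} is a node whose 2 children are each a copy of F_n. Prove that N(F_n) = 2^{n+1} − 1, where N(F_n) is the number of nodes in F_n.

Base case: N(F_0) = 1, and 2^{0+1} − 1 = 1.
Assume N(F_k) = 2^{k+1} − 1.
Then N(F_{k+1}) = 1 + 2N(F_k) = 1 + 2(2^{k+1} − 1) = 2^{k+2} − 2 + 1 = 2^{k+2} − 1.
Hence N(F_n) = 2^{n+1} − 1 for every n ≥ 0, by induction.

N(F_n) = 2^{n+1} − 1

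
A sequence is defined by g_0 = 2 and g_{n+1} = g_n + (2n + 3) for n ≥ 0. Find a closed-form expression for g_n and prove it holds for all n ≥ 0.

Claim: g_n = n^2 + 2n + 2.

Base case: g_0 = 2, and 0^2 + 2·0 + 2 = 2.
Assume g_r = r^2 + 2r + 2.
Then g_{r+1} = g_r + (2r + 3) = (r^2 + 2r + 2) + (2r + 3) = r^2 + 4r + 5,
and (r+1)^2 + 2·(r+1) + 2 = r^2 + 4r + 5.
By induction, g_n = n^2 + 2n + 2 for all n ≥ 0.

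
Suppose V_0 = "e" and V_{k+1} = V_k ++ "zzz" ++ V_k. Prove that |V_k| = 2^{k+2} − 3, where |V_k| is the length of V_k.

Base case: |V_0| = 1, and 2^{0+2} − 3 = 1.
Assume |V_m| = 2^{m+2} − 3.
Then |V_{m+1}| = |V_m| + 3 + |V_m| = 2|V_m| + 3 = 2(2^{m+2} − 3) + 3 = 2^{m+3} − 6 + 3 = 2^{m+3} − 3.
By induction, |V_k| = 2^{k+2} − 3 for all k ≥ 0.

|V_k| = 2^{k+2} − 3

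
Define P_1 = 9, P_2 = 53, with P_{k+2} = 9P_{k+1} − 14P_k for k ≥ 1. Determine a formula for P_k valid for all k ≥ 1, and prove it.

Claim: P_k = 7^k + 2^k.

Base cases: P_1 = 9 and 7^1 + 2^1 = 9; P_2 = 53 and 7^2 + 2^2 = 53.
Assume P_i = 7^i + 2^i for all 1 ≤ i ≤ j, where j ≥ 2.
Then P_{j+1} = 9P_j − 14P_{j−1} = 9·(7^j + 2^j) − 14·(7^{j−1} + 2^{j−1}) = (9·7 − 14)7^{j−1} + (9·2 − 14)2^{j−1} = 49·7^{j−1} + 4·2^{j−1} = 7^{j+1} + 2^{j+1}.
By strong induction, P_k = 7^k + 2^k for all k ≥ 1.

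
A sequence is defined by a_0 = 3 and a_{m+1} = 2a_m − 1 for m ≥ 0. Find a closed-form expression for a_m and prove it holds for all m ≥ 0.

Claim: a_m = 2^{m+1} + 1.

Base case: a_0 = 3, and 2^{0+1} + 1 = 2 + 1 = 3.
Assume a_j = 2^{j+1} + 1 for some j ≥ 0.
Then a_{j+1} = 2a_j − 1 = 2·(2^{j+1} + 1) − 1 = 2^{j+2} + 2 − 1 = 2^{j+2} + 1.
By induction, a_m = 2^{m+1} + 1 for all m ≥ 0.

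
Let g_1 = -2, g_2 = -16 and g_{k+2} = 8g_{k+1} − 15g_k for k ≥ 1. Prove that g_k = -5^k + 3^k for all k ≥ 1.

Base cases: g_1 = -2 and -5^1 + 3^1 = -2; g_2 = -16 and -5^2 + 3^2 = -16.
Assume g_i = -5^i + 3^i for all 1 ≤ i ≤ j, where j ≥ 2.
Then g_{j+1} = 8g_j − 15g_{j−1} = 8·(-5^j + 3^j) − 15·(-5^{j−1} + 3^{j−1}) = -(8·5 − 15)5^{j−1} + (8·3 − 15)3^{j−1} = -25·5^{j−1} + 9·3^{j−1} = -5^{j+1} + 3^{j+1}.
This completes the inductive step, so g_k = -5^k + 3^k for all k ≥ 1.

g_k = -5^k + 3^k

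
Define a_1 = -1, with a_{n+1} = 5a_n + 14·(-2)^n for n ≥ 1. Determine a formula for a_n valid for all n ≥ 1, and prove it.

Claim: a_n = -5^n − 2·(-2)^n.

Base case: a_1 = -1, and -5^1 − 2·(-2)^1 = -5 + 4 = -1.
Assume a_k = -5^k − 2·(-2)^k for some k ≥ 1.
Then a_{k+1} = 5a_k + 14·(-2)^k = 5·(-5^k − 2·(-2)^k) + 14·(-2)^k = -5^{k+1} − 10·(-2)^k + 14·(-2)^k = -5^{k+1} + 4·(-2)^k = -5^{k+1} − 2·(-2)^{k+1}.
So the formula holds for k+1, and by induction a_n = -5^n − 2·(-2)^n for all n ≥ 1.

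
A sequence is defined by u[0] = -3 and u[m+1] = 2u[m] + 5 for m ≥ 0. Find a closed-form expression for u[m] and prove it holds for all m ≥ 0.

Claim: u[m] = 2^{m+1} − 5.

Base case: u[0] = -3, and 2^{0+1} − 5 = 2 − 5 = -3.
Assume u[j] = 2^{j+1} − 5 for some j ≥ 0.
Then u[j+1] = 2u[j] + 5 = 2·(2^{j+1} − 5) + 5 = 2^{j+2} − 10 + 5 = 2^{j+2} − 5.
By induction, u[m] = 2^{m+1} − 5 for all m ≥ 0.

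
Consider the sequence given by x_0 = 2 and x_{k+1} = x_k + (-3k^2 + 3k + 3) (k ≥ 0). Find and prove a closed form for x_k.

Claim: x_k = -k^3 + 3k^2 + k + 2.

Base case: x_0 = 2, and -0^3 + 3·0^2 + 0 + 2 = 2.
Assume x_j = -j^3 + 3j^2 + j + 2.
Then x_{j+1} = x_j + (-3j^2 + 3j + 3) = (-j^3 + 3j^2 + j + 2) + (-3j^2 + 3j + 3) = -j^3 + 4j + 5,
and -(j+1)^3 + 3·(j+1)^2 + (j+1) + 2 = -j^3 + 4j + 5.
By induction, x_k = -k^3 + 3k^2 + k + 2 for all k ≥ 0.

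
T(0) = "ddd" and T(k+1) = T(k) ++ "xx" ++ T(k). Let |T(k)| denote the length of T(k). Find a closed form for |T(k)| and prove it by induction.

Claim: |T(k)| = 5·2^k − 2.

Base case: |T(0)| = 3, and 5·2^0 − 2 = 3.
Assume |T(j)| = 5·2^j − 2.
Then |T(j+1)| = |T(j)| + 2 + |T(j)| = 2|T(j)| + 2 = 2(5·2^j − 2) + 2 = 5·2^{j+1} − 4 + 2 = 5·2^{j+1} − 2.
Hence |T(k)| = 5·2^k − 2 for every k ≥ 0, by induction.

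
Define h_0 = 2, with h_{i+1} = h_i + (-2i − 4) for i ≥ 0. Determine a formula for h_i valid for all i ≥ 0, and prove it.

Claim: h_i = -i^2 − 3i + 2.

Base case: h_0 = 2, and -0^2 − 3·0 + 2 = 2.
Assume h_r = -r^2 − 3r + 2.
Then h_{r+1} = h_r + (-2r − 4) = (-r^2 − 3r + 2) + (-2r − 4) = -r^2 − 5r − 2,
and -(r+1)^2 − 3·(r+1) + 2 = -r^2 − 5r − 2.
This completes the inductive step, so h_i = -i^2 − 3i + 2 for all i ≥ 0.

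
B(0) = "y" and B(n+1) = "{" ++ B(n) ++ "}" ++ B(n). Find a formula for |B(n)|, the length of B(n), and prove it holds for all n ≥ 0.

Claim: |B(n)| = 3·2^n − 2.

Base case: |B(0)| = 1, and 3·2^0 − 2 = 1.
Assume |B(r)| = 3·2^r − 2.
Then |B(r+1)| = 1 + |B(r)| + 1 + |B(r)| = 2|B(r)| + 2 = 2(3·2^r − 2) + 2 = 3·2^{r+1} − 4 + 2 = 3·2^{r+1} − 2.
By induction, |B(n)| = 3·2^n − 2 for all n ≥ 0.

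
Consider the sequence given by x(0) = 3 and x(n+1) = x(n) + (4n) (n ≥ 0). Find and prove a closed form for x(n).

Claim: x(n) = 2n^2 − 2n + 3.

Base case: x(0) = 3, and 2·0^2 − 2·0 + 3 = 3.
Assume x(k) = 2k^2 − 2k + 3.
Then x(k+1) = x(k) + (4k) = (2k^2 − 2k + 3) + (4k) = 2k^2 + 2k + 3,
and 2·(k+1)^2 − 2·(k+1) + 3 = 2k^2 + 2k + 3.
This completes the inductive step, so x(n) = 2n^2 − 2n + 3 for all n ≥ 0.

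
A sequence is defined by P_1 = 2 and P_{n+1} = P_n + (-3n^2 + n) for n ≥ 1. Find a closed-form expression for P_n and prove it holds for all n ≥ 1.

Claim: P_n = -n^3 + 2n^2 − n + 2.

Base case: P_1 = 2, and -1^3 + 2·1^2 − 1 + 2 = 2.
Assume P_m = -m^3 + 2m^2 − m + 2.
Then P_{m+1} = P_m + (-3m^2 + m) = (-m^3 + 2m^2 − m + 2) + (-3m^2 + m) = -m^3 − m^2 + 2,
and -(m+1)^3 + 2·(m+1)^2 − (m+1) + 2 = -m^3 − m^2 + 2.
Hence P_n = -n^3 + 2n^2 − n + 2 for every n ≥ 1, by induction.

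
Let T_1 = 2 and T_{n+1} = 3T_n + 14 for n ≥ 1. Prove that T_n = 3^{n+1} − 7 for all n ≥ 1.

Base case: T_1 = 2, and 3^{1+1} − 7 = 9 − 7 = 2.
Assume T_r = 3^{r+1} − 7 for some r ≥ 1.
Then T_{r+1} = 3T_r + 14 = 3·(3^{r+1} − 7) + 14 = 3^{r+2} − 21 + 14 = 3^{r+2} − 7.
Hence T_n = 3^{n+1} − 7 for every n ≥ 1, by induction.

T_n = 3^{n+1} − 7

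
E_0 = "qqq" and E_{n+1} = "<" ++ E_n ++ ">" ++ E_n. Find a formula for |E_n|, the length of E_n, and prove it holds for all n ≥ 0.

Claim: |E_n| = 5·2^n − 2.

Base case: |E_0| = 3, and 5·2^0 − 2 = 3.
Assume |E_r| = 5·2^r − 2.
Then |E_{r+1}| = 1 + |E_r| + 1 + |E_r| = 2|E_r| + 2 = 2(5·2^r − 2) + 2 = 5·2^{r+1} − 4 + 2 = 5·2^{r+1} − 2.
This completes the inductive step, so |E_n| = 5·2^n − 2 for all n ≥ 0.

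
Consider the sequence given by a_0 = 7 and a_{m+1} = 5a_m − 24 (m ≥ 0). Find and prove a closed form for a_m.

Claim: a_m = 5^m + 6.

Base case: a_0 = 7, and 5^0 + 6 = 1 + 6 = 7.
Assume a_r = 5^r + 6 for some r ≥ 0.
Then a_{r+1} = 5a_r − 24 = 5·(5^r + 6) − 24 = 5^{r+1} + 30 − 24 = 5^{r+1} + 6.
Hence a_m = 5^m + 6 for every m ≥ 0, by induction.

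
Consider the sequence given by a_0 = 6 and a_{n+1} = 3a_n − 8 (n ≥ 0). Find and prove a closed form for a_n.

Claim: a_n = 2·3^n + 4.

Base case: a_0 = 6, and 2·3^0 + 4 = 2 + 4 = 6.
Assume a_k = 2·3^k + 4 for some k ≥ 0.
Then a_{k+1} = 3a_k − 8 = 3·(2·3^k + 4) − 8 = 6·3^k + 12 − 8 = 2·3^{k+1} + 4.
Hence a_n = 2·3^n + 4 for every n ≥ 0, by induction.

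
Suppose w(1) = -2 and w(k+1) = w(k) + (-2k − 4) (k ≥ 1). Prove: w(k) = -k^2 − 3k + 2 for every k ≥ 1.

Base case: w(1) = -2, and -1^2 − 3·1 + 2 = -2.
Assume w(m) = -m^2 − 3m + 2.
Then w(m+1) = w(m) + (-2m − 4) = (-m^2 − 3m + 2) + (-2m − 4) = -m^2 − 5m − 2,
and -(m+1)^2 − 3·(m+1) + 2 = -m^2 − 5m − 2.
Hence w(k) = -k^2 − 3k + 2 for every k ≥ 1, by induction.

w(k) = -k^2 − 3k + 2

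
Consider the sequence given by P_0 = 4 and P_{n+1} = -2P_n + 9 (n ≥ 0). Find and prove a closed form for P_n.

Claim: P_n = (-2)^n + 3.

Base case: P_0 = 4, and (-2)^0 + 3 = 1 + 3 = 4.
Assume P_k = (-2)^k + 3 for some k ≥ 0.
Then P_{k+1} = -2P_k + 9 = -2·((-2)^k + 3) + 9 = -2·(-2)^k − 6 + 9 = (-2)^{k+1} + 3.
This completes the inductive step, so P_n = (-2)^n + 3 for all n ≥ 0.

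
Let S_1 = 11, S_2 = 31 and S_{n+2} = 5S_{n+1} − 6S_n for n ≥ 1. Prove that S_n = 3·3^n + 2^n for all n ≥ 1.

Base cases: S_1 = 11 and 3·3^1 + 2^1 = 11; S_2 = 31 and 3·3^2 + 2^2 = 31.
Assume S_j = 3·3^j + 2^j for all 1 ≤ j ≤ r, where r ≥ 2.
Then S_{r+1} = 5S_r − 6S_{r−1} = 5·(3·3^r + 2^r) − 6·(3·3^{r−1} + 2^{r−1}) = 3·(5·3 − 6)3^{r−1} + (5·2 − 6)2^{r−1} = 27·3^{r−1} + 4·2^{r−1} = 3·3^{r+1} + 2^{r+1}.
By strong induction, S_n = 3·3^n + 2^n for all n ≥ 1.

S_n = 3·3^n + 2^n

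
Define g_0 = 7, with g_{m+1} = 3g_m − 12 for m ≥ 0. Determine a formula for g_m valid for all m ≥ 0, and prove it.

Claim: g_m = 3^m + 6.

Base case: g_0 = 7, and 3^0 + 6 = 1 + 6 = 7.
Assume g_j = 3^j + 6 for some j ≥ 0.
Then g_{j+1} = 3g_j − 12 = 3·(3^j + 6) − 12 = 3^{j+1} + 18 − 12 = 3^{j+1} + 6.
This completes the inductive step, so g_m = 3^m + 6 for all m ≥ 0.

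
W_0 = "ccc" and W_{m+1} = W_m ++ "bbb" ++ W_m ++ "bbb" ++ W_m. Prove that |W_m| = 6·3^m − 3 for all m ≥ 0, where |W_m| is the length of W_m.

Base case: |W_0| = 3, and 6·3^0 − 3 = 3.
Assume |W_k| = 6·3^k − 3.
Then |W_{k+1}| = 3|W_k| + 6 = 3(6·3^k − 3) + 6 = 6·3^{k+1} − 9 + 6 = 6·3^{k+1} − 3.
Hence |W_m| = 6·3^m − 3 for every m ≥ 0, by induction.

|W_m| = 6·3^m − 3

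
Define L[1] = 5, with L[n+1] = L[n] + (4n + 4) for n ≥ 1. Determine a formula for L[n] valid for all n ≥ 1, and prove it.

Claim: L[n] = 2n^2 + 2n + 1.

Base case: L[1] = 5, and 2·1^2 + 2·1 + 1 = 5.
Assume L[r] = 2r^2 + 2r + 1.
Then L[r+1] = L[r] + (4r + 4) = (2r^2 + 2r + 1) + (4r + 4) = 2r^2 + 6r + 5,
and 2·(r+1)^2 + 2·(r+1) + 1 = 2r^2 + 6r + 5.
By induction, L[n] = 2n^2 + 2n + 1 for all n ≥ 1.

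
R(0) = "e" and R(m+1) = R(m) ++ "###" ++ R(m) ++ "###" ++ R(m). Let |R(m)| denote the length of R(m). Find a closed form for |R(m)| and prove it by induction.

Claim: |R(m)| = 4·3^m − 3.

Base case: |R(0)| = 1, and 4·3^0 − 3 = 1.
Assume |R(j)| = 4·3^j − 3.
Then |R(j+1)| = 3|R(j)| + 6 = 3(4·3^j − 3) + 6 = 4·3^{j+1} − 9 + 6 = 4·3^{j+1} − 3.
This completes the inductive step, so |R(m)| = 4·3^m − 3 for all m ≥ 0.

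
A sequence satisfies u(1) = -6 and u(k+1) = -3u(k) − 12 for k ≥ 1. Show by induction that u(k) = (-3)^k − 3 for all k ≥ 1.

Base case: u(1) = -6, and (-3)^1 − 3 = -3 − 3 = -6.
Assume u(m) = (-3)^m − 3 for some m ≥ 1.
Then u(m+1) = -3u(m) − 12 = -3·((-3)^m − 3) − 12 = -3·(-3)^m + 9 − 12 = (-3)^{m+1} − 3.
By induction, u(k) = (-3)^k − 3 for all k ≥ 1.

u(k) = (-3)^k − 3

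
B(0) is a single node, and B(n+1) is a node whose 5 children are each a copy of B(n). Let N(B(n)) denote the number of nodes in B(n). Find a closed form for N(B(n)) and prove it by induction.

Claim: N(B(n)) = (5^{n+1} − 1)/4.

Base case: N(B(0)) = 1, and (5^{0+1} − 1)/4 = 1.
Assume N(B(j)) = (5^{j+1} − 1)/4.
Then N(B(j+1)) = 1 + 5N(B(j)) = 1 + 5·(5^{j+1} − 1)/4 = 1 + (5^{j+2} − 5)/4 = (4 + 5^{j+2} − 5)/4 = (5^{j+2} − 1)/4.
So the formula holds for j+1, and by induction N(B(n)) = (5^{n+1} − 1)/4 for all n ≥ 0.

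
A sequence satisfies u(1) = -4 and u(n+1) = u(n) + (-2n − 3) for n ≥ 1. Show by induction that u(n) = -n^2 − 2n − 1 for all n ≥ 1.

Base case: u(1) = -4, and -1^2 − 2·1 − 1 = -4.
Assume u(r) = -r^2 − 2r − 1.
Then u(r+1) = u(r) + (-2r − 3) = (-r^2 − 2r − 1) + (-2r − 3) = -r^2 − 4r − 4,
and -(r+1)^2 − 2·(r+1) − 1 = -r^2 − 4r − 4.
By induction, u(n) = -n^2 − 2n − 1 for all n ≥ 1.

u(n) = -n^2 − 2n − 1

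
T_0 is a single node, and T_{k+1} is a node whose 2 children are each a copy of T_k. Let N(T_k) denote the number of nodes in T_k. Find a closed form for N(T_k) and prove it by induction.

Claim: N(T_k) = 2^{k+1} − 1.

Base case: N(T_0) = 1, and 2^{0+1} − 1 = 1.
Assume N(T_r) = 2^{r+1} − 1.
Then N(T_{r+1}) = 1 + 2N(T_r) = 1 + 2(2^{r+1} − 1) = 2^{r+2} − 2 + 1 = 2^{r+2} − 1.
By induction, N(T_k) = 2^{k+1} − 1 for all k ≥ 0.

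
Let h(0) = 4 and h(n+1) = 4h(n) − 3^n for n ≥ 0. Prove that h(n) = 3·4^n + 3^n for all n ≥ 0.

Base case: h(0) = 4, and 3·4^0 + 3^0 = 3 + 1 = 4.
Assume h(k) = 3·4^k + 3^k for some k ≥ 0.
Then h(k+1) = 4h(k) − 3^k = 4·(3·4^k + 3^k) − 3^k = 3·4^{k+1} + 4·3^k − 3^k = 3·4^{k+1} + 3·3^k = 3·4^{k+1} + 3^{k+1}.
This completes the inductive step, so h(n) = 3·4^n + 3^n for all n ≥ 0.

h(n) = 3·4^n + 3^n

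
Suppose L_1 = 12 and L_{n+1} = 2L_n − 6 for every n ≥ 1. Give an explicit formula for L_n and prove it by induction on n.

Claim: L_n = 3·2^n + 6.

Base case: L_1 = 12, and 3·2^1 + 6 = 6 + 6 = 12.
Assume L_r = 3·2^r + 6 for some r ≥ 1.
Then L_{r+1} = 2L_r − 6 = 2·(3·2^r + 6) − 6 = 6·2^r + 12 − 6 = 3·2^{r+1} + 6.
By induction, L_n = 3·2^n + 6 for all n ≥ 1.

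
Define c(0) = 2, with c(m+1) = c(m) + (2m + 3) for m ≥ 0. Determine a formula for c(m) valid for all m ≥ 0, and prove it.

Claim: c(m) = m^2 + 2m + 2.

Base case: c(0) = 2, and 0^2 + 2·0 + 2 = 2.
Assume c(j) = j^2 + 2j + 2.
Then c(j+1) = c(j) + (2j + 3) = (j^2 + 2j + 2) + (2j + 3) = j^2 + 4j + 5,
and (j+1)^2 + 2·(j+1) + 2 = j^2 + 4j + 5.
This completes the inductive step, so c(m) = m^2 + 2m + 2 for all m ≥ 0.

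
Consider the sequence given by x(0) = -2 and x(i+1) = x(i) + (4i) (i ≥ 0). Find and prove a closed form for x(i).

Claim: x(i) = 2i^2 − 2i − 2.

Base case: x(0) = -2, and 2·0^2 − 2·0 − 2 = -2.
Assume x(m) = 2m^2 − 2m − 2.
Then x(m+1) = x(m) + (4m) = (2m^2 − 2m − 2) + (4m) = 2m^2 + 2m − 2,
and 2·(m+1)^2 − 2·(m+1) − 2 = 2m^2 + 2m − 2.
Hence x(i) = 2i^2 − 2i − 2 for every i ≥ 0, by induction.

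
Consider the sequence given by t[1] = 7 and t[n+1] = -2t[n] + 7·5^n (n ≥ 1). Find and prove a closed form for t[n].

Claim: t[n] = -(-2)^n + 5^n.

Base case: t[1] = 7, and -(-2)^1 + 5^1 = 2 + 5 = 7.
Assume t[k] = -(-2)^k + 5^k for some k ≥ 1.
Then t[k+1] = -2t[k] + 7·5^k = -2·(-(-2)^k + 5^k) + 7·5^k = -(-2)^{k+1} − 2·5^k + 7·5^k = -(-2)^{k+1} + 5·5^k = -(-2)^{k+1} + 5^{k+1}.
So the formula holds for k+1, and by induction t[n] = -(-2)^n + 5^n for all n ≥ 1.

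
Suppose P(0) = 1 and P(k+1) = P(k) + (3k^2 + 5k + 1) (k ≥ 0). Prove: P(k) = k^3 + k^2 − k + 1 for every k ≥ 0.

Base case: P(0) = 1, and 0^3 + 0^2 − 0 + 1 = 1.
Assume P(j) = j^3 + j^2 − j + 1.
Then P(j+1) = P(j) + (3j^2 + 5j + 1) = (j^3 + j^2 − j + 1) + (3j^2 + 5j + 1) = j^3 + 4j^2 + 4j + 2,
and (j+1)^3 + (j+1)^2 − (j+1) + 1 = j^3 + 4j^2 + 4j + 2.
By induction, P(k) = k^3 + k^2 − k + 1 for all k ≥ 0.

P(k) = k^3 + k^2 − k + 1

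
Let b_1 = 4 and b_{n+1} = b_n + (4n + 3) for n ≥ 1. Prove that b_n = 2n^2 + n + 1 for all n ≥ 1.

Base case: b_1 = 4, and 2·1^2 + 1 + 1 = 4.
Assume b_k = 2k^2 + k + 1.
Then b_{k+1} = b_k + (4k + 3) = (2k^2 + k + 1) + (4k + 3) = 2k^2 + 5k + 4,
and 2·(k+1)^2 + (k+1) + 1 = 2k^2 + 5k + 4.
This completes the inductive step, so b_n = 2n^2 + n + 1 for all n ≥ 1.

b_n = 2n^2 + n + 1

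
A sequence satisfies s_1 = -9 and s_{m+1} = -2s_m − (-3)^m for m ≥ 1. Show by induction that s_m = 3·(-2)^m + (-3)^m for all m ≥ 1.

Base case: s_1 = -9, and 3·(-2)^1 + (-3)^1 = -6 − 3 = -9.
Assume s_j = 3·(-2)^j + (-3)^j for some j ≥ 1.
Then s_{j+1} = -2s_j − (-3)^j = -2·(3·(-2)^j + (-3)^j) − (-3)^j = 3·(-2)^{j+1} − 2·(-3)^j − (-3)^j = 3·(-2)^{j+1} − 3·(-3)^j = 3·(-2)^{j+1} + (-3)^{j+1}.
This completes the inductive step, so s_m = 3·(-2)^m + (-3)^m for all m ≥ 1.

s_m = 3·(-2)^m + (-3)^m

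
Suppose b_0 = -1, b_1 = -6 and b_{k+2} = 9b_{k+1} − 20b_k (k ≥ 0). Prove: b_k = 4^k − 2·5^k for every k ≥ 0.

Base cases: b_0 = -1 and 4^0 − 2·5^0 = -1; b_1 = -6 and 4^1 − 2·5^1 = -6.
Assume b_i = 4^i − 2·5^i for all 0 ≤ i ≤ j, where j ≥ 1.
Then b_{j+1} = 9b_j − 20b_{j−1} = 9·(4^j − 2·5^j) − 20·(4^{j−1} − 2·5^{j−1}) = (9·4 − 20)4^{j−1} − 2·(9·5 − 20)5^{j−1} = 16·4^{j−1} − 50·5^{j−1} = 4^{j+1} − 2·5^{j+1}.
This completes the inductive step, so b_k = 4^k − 2·5^k for all k ≥ 0.

b_k = 4^k − 2·5^k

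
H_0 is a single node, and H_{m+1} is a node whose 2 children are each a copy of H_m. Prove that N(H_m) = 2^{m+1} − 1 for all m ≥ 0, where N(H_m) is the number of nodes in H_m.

Base case: N(H_0) = 1, and 2^{0+1} − 1 = 1.
Assume N(H_k) = 2^{k+1} − 1.
Then N(H_{k+1}) = 1 + 2N(H_k) = 1 + 2(2^{k+1} − 1) = 2^{k+2} − 2 + 1 = 2^{k+2} − 1.
Hence N(H_m) = 2^{m+1} − 1 for every m ≥ 0, by induction.

N(H_m) = 2^{m+1} − 1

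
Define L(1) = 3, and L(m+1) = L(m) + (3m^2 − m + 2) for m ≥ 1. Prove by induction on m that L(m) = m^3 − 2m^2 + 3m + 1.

Base case: L(1) = 3, and 1^3 − 2·1^2 + 3·1 + 1 = 3.
Assume L(j) = j^3 − 2j^2 + 3j + 1.
Then L(j+1) = L(j) + (3j^2 − j + 2) = (j^3 − 2j^2 + 3j + 1) + (3j^2 − j + 2) = j^3 + j^2 + 2j + 3,
and (j+1)^3 − 2·(j+1)^2 + 3·(j+1) + 1 = j^3 + j^2 + 2j + 3.
Hence L(m) = m^3 − 2m^2 + 3m + 1 for every m ≥ 1, by induction.

L(m) = m^3 − 2m^2 + 3m + 1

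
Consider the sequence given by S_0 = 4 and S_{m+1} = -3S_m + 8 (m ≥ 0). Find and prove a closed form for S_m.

Claim: S_m = 2·(-3)^m + 2.

Base case: S_0 = 4, and 2·(-3)^0 + 2 = 2 + 2 = 4.
Assume S_k = 2·(-3)^k + 2 for some k ≥ 0.
Then S_{k+1} = -3S_k + 8 = -3·(2·(-3)^k + 2) + 8 = -6·(-3)^k − 6 + 8 = 2·(-3)^{k+1} + 2.
This completes the inductive step, so S_m = 2·(-3)^m + 2 for all m ≥ 0.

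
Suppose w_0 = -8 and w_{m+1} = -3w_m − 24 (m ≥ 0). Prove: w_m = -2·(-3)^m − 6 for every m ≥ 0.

Base case: w_0 = -8, and -2·(-3)^0 − 6 = -2 − 6 = -8.
Assume w_r = -2·(-3)^r − 6 for some r ≥ 0.
Then w_{r+1} = -3w_r − 24 = -3·(-2·(-3)^r − 6) − 24 = 6·(-3)^r + 18 − 24 = -2·(-3)^{r+1} − 6.
This completes the inductive step, so w_m = -2·(-3)^m − 6 for all m ≥ 0.

w_m = -2·(-3)^m − 6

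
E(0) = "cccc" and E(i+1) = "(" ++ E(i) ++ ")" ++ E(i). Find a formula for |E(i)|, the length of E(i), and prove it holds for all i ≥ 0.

Claim: |E(i)| = 6·2^i − 2.

Base case: |E(0)| = 4, and 6·2^0 − 2 = 4.
Assume |E(k)| = 6·2^k − 2.
Then |E(k+1)| = 1 + |E(k)| + 1 + |E(k)| = 2|E(k)| + 2 = 2(6·2^k − 2) + 2 = 6·2^{k+1} − 4 + 2 = 6·2^{k+1} − 2.
Hence |E(i)| = 6·2^i − 2 for every i ≥ 0, by induction.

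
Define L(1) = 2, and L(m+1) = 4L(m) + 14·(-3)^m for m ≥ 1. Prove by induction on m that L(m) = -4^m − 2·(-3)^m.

Base case: L(1) = 2, and -4^1 − 2·(-3)^1 = -4 + 6 = 2.
Assume L(j) = -4^j − 2·(-3)^j for some j ≥ 1.
Then L(j+1) = 4L(j) + 14·(-3)^j = 4·(-4^j − 2·(-3)^j) + 14·(-3)^j = -4^{j+1} − 8·(-3)^j + 14·(-3)^j = -4^{j+1} + 6·(-3)^j = -4^{j+1} − 2·(-3)^{j+1}.
By induction, L(m) = -4^m − 2·(-3)^m for all m ≥ 1.

L(m) = -4^m − 2·(-3)^m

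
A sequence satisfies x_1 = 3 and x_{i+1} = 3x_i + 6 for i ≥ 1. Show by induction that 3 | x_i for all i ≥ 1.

Base case: x_1 = 3 = 3·1, so 3 | x_1.
Assume 3 | x_k, so x_k = 3t for some integer t.
Then x_{k+1} = 3x_k + 6 = 3·(3t) + 6 = 3(3t + 2), so 3 | x_{k+1}.
So the property holds for k+1, and by induction 3 | x_i for all i ≥ 1.

3 | x_i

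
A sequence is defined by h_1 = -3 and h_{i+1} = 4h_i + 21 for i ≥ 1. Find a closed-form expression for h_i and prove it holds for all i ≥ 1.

Claim: h_i = 4^i − 7.

Base case: h_1 = -3, and 4^1 − 7 = 4 − 7 = -3.
Assume h_m = 4^m − 7 for some m ≥ 1.
Then h_{m+1} = 4h_m + 21 = 4·(4^m − 7) + 21 = 4^{m+1} − 28 + 21 = 4^{m+1} − 7.
So the formula holds for m+1, and by induction h_i = 4^i − 7 for all i ≥ 1.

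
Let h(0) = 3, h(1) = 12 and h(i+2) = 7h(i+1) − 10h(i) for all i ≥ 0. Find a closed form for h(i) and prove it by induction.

Claim: h(i) = 2·5^i + 2^i.

Base cases: h(0) = 3 and 2·5^0 + 2^0 = 3; h(1) = 12 and 2·5^1 + 2^1 = 12.
Assume h(t) = 2·5^t + 2^t for all 0 ≤ t ≤ j, where j ≥ 1.
Then h(j+1) = 7h(j) − 10h(j−1) = 7·(2·5^j + 2^j) − 10·(2·5^{j−1} + 2^{j−1}) = 2·(7·5 − 10)5^{j−1} + (7·2 − 10)2^{j−1} = 50·5^{j−1} + 4·2^{j−1} = 2·5^{j+1} + 2^{j+1}.
So the formula holds for j+1, and by strong induction h(i) = 2·5^i + 2^i for all i ≥ 0.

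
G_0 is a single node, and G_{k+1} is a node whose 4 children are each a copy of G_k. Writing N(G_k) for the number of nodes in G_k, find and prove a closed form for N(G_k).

Claim: N(G_k) = (4^{k+1} − 1)/3.

Base case: N(G_0) = 1, and (4^{0+1} − 1)/3 = 1.
Assume N(G_m) = (4^{m+1} − 1)/3.
Then N(G_{m+1}) = 1 + 4N(G_m) = 1 + 4·(4^{m+1} − 1)/3 = 1 + (4^{m+2} − 4)/3 = (3 + 4^{m+2} − 4)/3 = (4^{m+2} − 1)/3.
Hence N(G_k) = (4^{k+1} − 1)/3 for every k ≥ 0, by induction.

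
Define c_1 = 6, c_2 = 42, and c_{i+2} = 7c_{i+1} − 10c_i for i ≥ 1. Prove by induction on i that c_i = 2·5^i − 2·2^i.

Base cases: c_1 = 6 and 2·5^1 − 2·2^1 = 6; c_2 = 42 and 2·5^2 − 2·2^2 = 42.
Assume c_j = 2·5^j − 2·2^j for all 1 ≤ j ≤ m, where m ≥ 2.
Then c_{m+1} = 7c_m − 10c_{m−1} = 7·(2·5^m − 2·2^m) − 10·(2·5^{m−1} − 2·2^{m−1}) = 2·(7·5 − 10)5^{m−1} − 2·(7·2 − 10)2^{m−1} = 50·5^{m−1} − 8·2^{m−1} = 2·5^{m+1} − 2·2^{m+1}.
Hence c_i = 2·5^i − 2·2^i for every i ≥ 1, by strong induction.

c_i = 2·5^i − 2·2^i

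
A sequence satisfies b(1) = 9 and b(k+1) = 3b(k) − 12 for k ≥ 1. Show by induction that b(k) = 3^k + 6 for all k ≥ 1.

Base case: b(1) = 9, and 3^1 + 6 = 3 + 6 = 9.
Assume b(j) = 3^j + 6 for some j ≥ 1.
Then b(j+1) = 3b(j) − 12 = 3·(3^j + 6) − 12 = 3^{j+1} + 18 − 12 = 3^{j+1} + 6.
This completes the inductive step, so b(k) = 3^k + 6 for all k ≥ 1.

b(k) = 3^k + 6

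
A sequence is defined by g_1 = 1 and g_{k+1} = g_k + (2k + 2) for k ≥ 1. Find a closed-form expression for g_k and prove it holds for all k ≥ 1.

Claim: g_k = k^2 + k − 1.

Base case: g_1 = 1, and 1^2 + 1 − 1 = 1.
Assume g_j = j^2 + j − 1.
Then g_{j+1} = g_j + (2j + 2) = (j^2 + j − 1) + (2j + 2) = j^2 + 3j + 1,
and (j+1)^2 + (j+1) − 1 = j^2 + 3j + 1.
Hence g_k = k^2 + k − 1 for every k ≥ 1, by induction.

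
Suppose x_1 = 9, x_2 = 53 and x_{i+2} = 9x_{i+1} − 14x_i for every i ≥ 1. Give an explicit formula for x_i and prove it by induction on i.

Claim: x_i = 7^i + 2^i.

Base cases: x_1 = 9 and 7^1 + 2^1 = 9; x_2 = 53 and 7^2 + 2^2 = 53.
Assume x_j = 7^j + 2^j for all 1 ≤ j ≤ r, where r ≥ 2.
Then x_{r+1} = 9x_r − 14x_{r−1} = 9·(7^r + 2^r) − 14·(7^{r−1} + 2^{r−1}) = (9·7 − 14)7^{r−1} + (9·2 − 14)2^{r−1} = 49·7^{r−1} + 4·2^{r−1} = 7^{r+1} + 2^{r+1}.
By strong induction, x_i = 7^i + 2^i for all i ≥ 1.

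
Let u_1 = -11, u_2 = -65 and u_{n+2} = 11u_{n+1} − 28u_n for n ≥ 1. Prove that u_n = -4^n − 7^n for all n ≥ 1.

Base cases: u_1 = -11 and -4^1 − 7^1 = -11; u_2 = -65 and -4^2 − 7^2 = -65.
Assume u_j = -4^j − 7^j for all 1 ≤ j ≤ r, where r ≥ 2.
Then u_{r+1} = 11u_r − 28u_{r−1} = 11·(-4^r − 7^r) − 28·(-4^{r−1} − 7^{r−1}) = -(11·4 − 28)4^{r−1} − (11·7 − 28)7^{r−1} = -16·4^{r−1} − 49·7^{r−1} = -4^{r+1} − 7^{r+1}.
By strong induction, u_n = -4^n − 7^n for all n ≥ 1.

u_n = -4^n − 7^n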